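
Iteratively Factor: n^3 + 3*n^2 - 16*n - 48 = (n - 4)*(n^2 + 7*n + 12) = (n - 4)*(n + 4)*(n + 3)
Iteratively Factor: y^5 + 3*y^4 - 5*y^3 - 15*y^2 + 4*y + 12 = (y - 2)*(y^4 + 5*y^3 + 5*y^2 - 5*y - 6) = (y - 2)*(y + 2)*(y^3 + 3*y^2 - y - 3) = (y - 2)*(y - 1)*(y + 2)*(y^2 + 4*y + 3) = (y - 2)*(y - 1)*(y + 1)*(y + 2)*(y + 3)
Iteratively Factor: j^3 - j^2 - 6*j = (j + 2)*(j^2 - 3*j) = (j - 3)*(j + 2)*(j)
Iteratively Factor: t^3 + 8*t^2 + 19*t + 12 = (t + 3)*(t^2 + 5*t + 4) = (t + 3)*(t + 4)*(t + 1)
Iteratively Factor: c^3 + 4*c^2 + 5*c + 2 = (c + 1)*(c^2 + 3*c + 2) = (c + 1)*(c + 2)*(c + 1)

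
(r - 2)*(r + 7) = r^2 + 5*r - 14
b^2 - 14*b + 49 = (b - 7)^2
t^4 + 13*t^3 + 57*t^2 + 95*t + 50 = (t + 1)*(t + 2)*(t + 5)^2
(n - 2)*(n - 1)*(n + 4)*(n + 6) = n^4 + 7*n^3 - 4*n^2 - 52*n + 48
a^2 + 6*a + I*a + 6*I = (a + 6)*(a + I)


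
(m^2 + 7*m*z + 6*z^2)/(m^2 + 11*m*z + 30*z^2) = (m + z)/(m + 5*z)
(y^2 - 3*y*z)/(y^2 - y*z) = (y - 3*z)/(y - z)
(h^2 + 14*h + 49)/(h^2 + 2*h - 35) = (h + 7)/(h - 5)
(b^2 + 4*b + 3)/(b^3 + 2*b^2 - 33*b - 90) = (b + 1)/(b^2 - b - 30)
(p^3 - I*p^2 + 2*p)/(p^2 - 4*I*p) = (p^2 - I*p + 2)/(p - 4*I)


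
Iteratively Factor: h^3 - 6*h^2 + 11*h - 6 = (h - 2)*(h^2 - 4*h + 3) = (h - 3)*(h - 2)*(h - 1)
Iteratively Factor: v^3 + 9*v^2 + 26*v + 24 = (v + 2)*(v^2 + 7*v + 12) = (v + 2)*(v + 3)*(v + 4)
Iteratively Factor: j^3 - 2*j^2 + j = (j)*(j^2 - 2*j + 1) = j*(j - 1)*(j - 1)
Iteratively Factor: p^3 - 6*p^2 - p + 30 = (p - 3)*(p^2 - 3*p - 10) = (p - 5)*(p - 3)*(p + 2)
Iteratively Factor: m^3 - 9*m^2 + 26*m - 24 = (m - 3)*(m^2 - 6*m + 8) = (m - 3)*(m - 2)*(m - 4)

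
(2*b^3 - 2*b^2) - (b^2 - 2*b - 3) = 2*b^3 - 3*b^2 + 2*b + 3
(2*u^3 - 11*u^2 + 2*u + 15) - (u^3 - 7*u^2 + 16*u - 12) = u^3 - 4*u^2 - 14*u + 27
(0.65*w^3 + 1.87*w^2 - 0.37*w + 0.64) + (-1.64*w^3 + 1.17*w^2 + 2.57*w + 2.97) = -0.99*w^3 + 3.04*w^2 + 2.2*w + 3.61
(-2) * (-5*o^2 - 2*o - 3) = 10*o^2 + 4*o + 6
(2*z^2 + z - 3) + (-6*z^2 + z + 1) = -4*z^2 + 2*z - 2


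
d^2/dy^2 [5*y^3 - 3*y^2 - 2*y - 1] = 30*y - 6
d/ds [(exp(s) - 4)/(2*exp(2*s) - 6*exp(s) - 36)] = (-(exp(s) - 4)*(2*exp(s) - 3) + exp(2*s) - 3*exp(s) - 18)*exp(s)/(2*(-exp(2*s) + 3*exp(s) + 18)^2)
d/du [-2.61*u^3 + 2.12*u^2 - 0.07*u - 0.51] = -7.83*u^2 + 4.24*u - 0.07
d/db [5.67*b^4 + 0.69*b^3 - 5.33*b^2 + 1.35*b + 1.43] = 22.68*b^3 + 2.07*b^2 - 10.66*b + 1.35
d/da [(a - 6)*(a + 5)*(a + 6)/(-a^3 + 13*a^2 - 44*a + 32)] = 2*(9*a^4 - 80*a^3 - 98*a^2 + 2500*a - 4536)/(a^6 - 26*a^5 + 257*a^4 - 1208*a^3 + 2768*a^2 - 2816*a + 1024)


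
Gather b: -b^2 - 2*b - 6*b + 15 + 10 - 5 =-b^2 - 8*b + 20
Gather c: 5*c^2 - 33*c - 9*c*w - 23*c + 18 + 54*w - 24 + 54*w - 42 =5*c^2 + c*(-9*w - 56) + 108*w - 48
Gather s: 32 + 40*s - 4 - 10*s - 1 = 30*s + 27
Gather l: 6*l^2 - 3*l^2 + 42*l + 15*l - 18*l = 3*l^2 + 39*l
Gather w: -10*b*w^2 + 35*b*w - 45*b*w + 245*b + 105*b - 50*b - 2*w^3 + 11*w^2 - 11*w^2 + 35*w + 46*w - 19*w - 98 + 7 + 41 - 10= -10*b*w^2 + 300*b - 2*w^3 + w*(62 - 10*b) - 60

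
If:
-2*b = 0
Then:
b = 0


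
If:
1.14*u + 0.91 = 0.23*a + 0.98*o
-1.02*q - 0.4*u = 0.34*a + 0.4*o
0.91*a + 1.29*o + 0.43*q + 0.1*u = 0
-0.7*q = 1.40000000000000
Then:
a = -22.53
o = 15.91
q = -2.00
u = 8.34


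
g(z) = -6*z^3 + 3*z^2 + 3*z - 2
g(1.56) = -12.80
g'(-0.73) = -10.97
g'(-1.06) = -23.58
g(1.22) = -4.77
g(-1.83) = 39.33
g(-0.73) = -0.26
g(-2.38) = 88.74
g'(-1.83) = -68.26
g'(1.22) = -16.47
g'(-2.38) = -113.24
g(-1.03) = 4.65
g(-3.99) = 414.92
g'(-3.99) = -307.50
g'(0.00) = 3.00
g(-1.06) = 5.34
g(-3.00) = 178.00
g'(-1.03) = -22.28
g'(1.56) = -31.44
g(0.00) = -2.00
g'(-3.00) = -177.00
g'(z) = -18*z^2 + 6*z + 3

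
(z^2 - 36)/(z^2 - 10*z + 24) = (z + 6)/(z - 4)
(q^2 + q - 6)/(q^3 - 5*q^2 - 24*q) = (q - 2)/(q*(q - 8))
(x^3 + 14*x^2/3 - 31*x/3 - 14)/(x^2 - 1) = (x^2 + 11*x/3 - 14)/(x - 1)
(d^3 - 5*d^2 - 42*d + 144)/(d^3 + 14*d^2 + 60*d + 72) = (d^2 - 11*d + 24)/(d^2 + 8*d + 12)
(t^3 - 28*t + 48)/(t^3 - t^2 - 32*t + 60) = (t - 4)/(t - 5)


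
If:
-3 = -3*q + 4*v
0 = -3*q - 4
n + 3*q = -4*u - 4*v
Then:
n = 11 - 4*u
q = -4/3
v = -7/4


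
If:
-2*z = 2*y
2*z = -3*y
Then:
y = 0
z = 0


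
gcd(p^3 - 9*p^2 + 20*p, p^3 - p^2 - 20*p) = p^2 - 5*p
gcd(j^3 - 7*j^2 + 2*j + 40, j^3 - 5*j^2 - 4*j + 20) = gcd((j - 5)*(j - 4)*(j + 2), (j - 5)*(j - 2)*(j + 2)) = j^2 - 3*j - 10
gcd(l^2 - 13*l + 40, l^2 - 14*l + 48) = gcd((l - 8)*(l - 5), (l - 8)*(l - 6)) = l - 8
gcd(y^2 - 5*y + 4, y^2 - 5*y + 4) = y^2 - 5*y + 4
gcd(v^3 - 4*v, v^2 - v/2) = v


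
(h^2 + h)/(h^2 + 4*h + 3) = h/(h + 3)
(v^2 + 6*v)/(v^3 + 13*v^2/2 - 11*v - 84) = 2*v/(2*v^2 + v - 28)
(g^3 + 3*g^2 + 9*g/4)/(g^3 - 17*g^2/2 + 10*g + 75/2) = g*(2*g + 3)/(2*(g^2 - 10*g + 25))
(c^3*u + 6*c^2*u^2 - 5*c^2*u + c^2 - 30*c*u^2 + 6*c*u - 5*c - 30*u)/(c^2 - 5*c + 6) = (c^3*u + 6*c^2*u^2 - 5*c^2*u + c^2 - 30*c*u^2 + 6*c*u - 5*c - 30*u)/(c^2 - 5*c + 6)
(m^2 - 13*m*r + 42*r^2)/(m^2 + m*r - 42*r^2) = (m - 7*r)/(m + 7*r)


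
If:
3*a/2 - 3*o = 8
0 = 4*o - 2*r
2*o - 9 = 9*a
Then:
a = -43/24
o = -57/16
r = -57/8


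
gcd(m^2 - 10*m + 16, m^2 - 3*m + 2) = m - 2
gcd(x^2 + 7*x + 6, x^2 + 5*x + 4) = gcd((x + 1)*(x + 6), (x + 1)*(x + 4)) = x + 1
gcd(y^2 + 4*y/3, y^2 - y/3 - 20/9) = y + 4/3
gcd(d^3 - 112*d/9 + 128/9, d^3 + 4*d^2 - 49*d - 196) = d + 4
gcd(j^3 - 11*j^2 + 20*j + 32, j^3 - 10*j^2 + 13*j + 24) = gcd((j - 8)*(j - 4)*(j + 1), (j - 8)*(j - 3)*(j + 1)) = j^2 - 7*j - 8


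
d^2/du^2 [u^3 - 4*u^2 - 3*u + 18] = 6*u - 8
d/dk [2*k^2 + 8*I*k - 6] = 4*k + 8*I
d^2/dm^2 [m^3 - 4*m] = 6*m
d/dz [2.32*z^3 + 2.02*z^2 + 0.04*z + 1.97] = 6.96*z^2 + 4.04*z + 0.04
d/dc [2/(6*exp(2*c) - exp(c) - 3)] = (2 - 24*exp(c))*exp(c)/(-6*exp(2*c) + exp(c) + 3)^2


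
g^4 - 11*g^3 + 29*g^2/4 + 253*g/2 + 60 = (g - 8)*(g - 6)*(g + 1/2)*(g + 5/2)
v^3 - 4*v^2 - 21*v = v*(v - 7)*(v + 3)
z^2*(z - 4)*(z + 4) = z^4 - 16*z^2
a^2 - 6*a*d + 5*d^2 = (a - 5*d)*(a - d)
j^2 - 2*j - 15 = (j - 5)*(j + 3)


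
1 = 1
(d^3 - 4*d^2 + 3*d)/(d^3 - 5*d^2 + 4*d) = (d - 3)/(d - 4)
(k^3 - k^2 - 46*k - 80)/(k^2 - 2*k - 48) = (k^2 + 7*k + 10)/(k + 6)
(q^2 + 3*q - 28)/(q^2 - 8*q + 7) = (q^2 + 3*q - 28)/(q^2 - 8*q + 7)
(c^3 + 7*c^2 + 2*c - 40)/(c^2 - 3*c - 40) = (c^2 + 2*c - 8)/(c - 8)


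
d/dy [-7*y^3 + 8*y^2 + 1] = y*(16 - 21*y)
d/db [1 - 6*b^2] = -12*b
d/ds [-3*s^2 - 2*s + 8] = -6*s - 2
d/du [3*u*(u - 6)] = 6*u - 18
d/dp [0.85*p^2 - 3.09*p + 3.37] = 1.7*p - 3.09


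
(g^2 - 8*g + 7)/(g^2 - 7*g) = (g - 1)/g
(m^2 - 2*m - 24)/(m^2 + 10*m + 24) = (m - 6)/(m + 6)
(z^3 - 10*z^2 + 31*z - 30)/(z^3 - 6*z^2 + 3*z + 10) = (z - 3)/(z + 1)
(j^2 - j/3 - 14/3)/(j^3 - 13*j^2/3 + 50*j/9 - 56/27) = 9*(j + 2)/(9*j^2 - 18*j + 8)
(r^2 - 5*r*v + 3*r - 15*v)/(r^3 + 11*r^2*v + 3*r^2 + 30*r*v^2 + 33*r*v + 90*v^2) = (r - 5*v)/(r^2 + 11*r*v + 30*v^2)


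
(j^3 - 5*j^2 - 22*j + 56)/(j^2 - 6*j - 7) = (j^2 + 2*j - 8)/(j + 1)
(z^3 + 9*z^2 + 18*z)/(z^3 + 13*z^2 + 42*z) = (z + 3)/(z + 7)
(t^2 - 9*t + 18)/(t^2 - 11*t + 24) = (t - 6)/(t - 8)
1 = 1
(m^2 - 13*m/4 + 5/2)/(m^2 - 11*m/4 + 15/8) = 2*(m - 2)/(2*m - 3)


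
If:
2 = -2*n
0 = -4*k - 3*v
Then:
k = -3*v/4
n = -1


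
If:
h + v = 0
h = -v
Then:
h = -v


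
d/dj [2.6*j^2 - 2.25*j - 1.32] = 5.2*j - 2.25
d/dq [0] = 0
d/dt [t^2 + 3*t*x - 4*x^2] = 2*t + 3*x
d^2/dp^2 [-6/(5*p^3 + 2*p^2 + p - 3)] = 12*((15*p + 2)*(5*p^3 + 2*p^2 + p - 3) - (15*p^2 + 4*p + 1)^2)/(5*p^3 + 2*p^2 + p - 3)^3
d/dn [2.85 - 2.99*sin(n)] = -2.99*cos(n)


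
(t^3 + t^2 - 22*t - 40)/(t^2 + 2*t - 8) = (t^2 - 3*t - 10)/(t - 2)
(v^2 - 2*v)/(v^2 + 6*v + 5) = v*(v - 2)/(v^2 + 6*v + 5)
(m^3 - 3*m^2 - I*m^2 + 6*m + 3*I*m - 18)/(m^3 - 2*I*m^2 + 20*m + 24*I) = (m^2 - 3*m*(1 + I) + 9*I)/(m^2 - 4*I*m + 12)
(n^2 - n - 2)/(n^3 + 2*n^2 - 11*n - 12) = (n - 2)/(n^2 + n - 12)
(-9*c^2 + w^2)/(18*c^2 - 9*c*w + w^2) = (3*c + w)/(-6*c + w)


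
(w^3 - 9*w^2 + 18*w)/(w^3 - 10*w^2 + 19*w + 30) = w*(w - 3)/(w^2 - 4*w - 5)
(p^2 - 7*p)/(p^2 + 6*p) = (p - 7)/(p + 6)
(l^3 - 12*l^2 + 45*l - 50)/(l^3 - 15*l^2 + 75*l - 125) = (l - 2)/(l - 5)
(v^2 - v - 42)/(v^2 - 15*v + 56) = (v + 6)/(v - 8)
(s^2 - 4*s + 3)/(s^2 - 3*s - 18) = (-s^2 + 4*s - 3)/(-s^2 + 3*s + 18)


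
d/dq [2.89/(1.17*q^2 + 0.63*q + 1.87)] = (-6.7626*q - 1.8207)/(1.17*q^2 + 0.63*q + 1.87)^2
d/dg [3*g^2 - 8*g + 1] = 6*g - 8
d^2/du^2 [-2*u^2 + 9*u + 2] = -4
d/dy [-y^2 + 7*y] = 7 - 2*y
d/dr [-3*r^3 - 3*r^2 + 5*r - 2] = -9*r^2 - 6*r + 5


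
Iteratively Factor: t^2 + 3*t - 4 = (t - 1)*(t + 4)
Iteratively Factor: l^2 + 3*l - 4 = (l - 1)*(l + 4)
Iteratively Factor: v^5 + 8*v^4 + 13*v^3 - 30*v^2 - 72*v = (v - 2)*(v^4 + 10*v^3 + 33*v^2 + 36*v) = v*(v - 2)*(v^3 + 10*v^2 + 33*v + 36) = v*(v - 2)*(v + 3)*(v^2 + 7*v + 12) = v*(v - 2)*(v + 3)^2*(v + 4)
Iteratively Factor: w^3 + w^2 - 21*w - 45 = (w - 5)*(w^2 + 6*w + 9) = (w - 5)*(w + 3)*(w + 3)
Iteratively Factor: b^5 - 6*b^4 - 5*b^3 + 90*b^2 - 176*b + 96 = (b - 3)*(b^4 - 3*b^3 - 14*b^2 + 48*b - 32) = (b - 4)*(b - 3)*(b^3 + b^2 - 10*b + 8) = (b - 4)*(b - 3)*(b - 2)*(b^2 + 3*b - 4) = (b - 4)*(b - 3)*(b - 2)*(b + 4)*(b - 1)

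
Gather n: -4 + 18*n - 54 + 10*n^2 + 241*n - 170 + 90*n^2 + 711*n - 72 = 100*n^2 + 970*n - 300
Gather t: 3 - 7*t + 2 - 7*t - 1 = 4 - 14*t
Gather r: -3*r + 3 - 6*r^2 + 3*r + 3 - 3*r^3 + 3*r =-3*r^3 - 6*r^2 + 3*r + 6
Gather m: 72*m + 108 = 72*m + 108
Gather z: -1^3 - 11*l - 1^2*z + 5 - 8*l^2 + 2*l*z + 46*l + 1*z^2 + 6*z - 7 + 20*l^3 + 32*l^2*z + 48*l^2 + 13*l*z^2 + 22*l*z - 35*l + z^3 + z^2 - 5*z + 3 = 20*l^3 + 40*l^2 + z^3 + z^2*(13*l + 2) + z*(32*l^2 + 24*l)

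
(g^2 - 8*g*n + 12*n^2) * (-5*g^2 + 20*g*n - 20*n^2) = -5*g^4 + 60*g^3*n - 240*g^2*n^2 + 400*g*n^3 - 240*n^4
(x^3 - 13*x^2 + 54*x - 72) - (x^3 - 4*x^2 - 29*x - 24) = -9*x^2 + 83*x - 48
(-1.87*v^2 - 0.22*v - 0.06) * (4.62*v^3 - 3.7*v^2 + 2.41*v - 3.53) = -8.6394*v^5 + 5.9026*v^4 - 3.9699*v^3 + 6.2929*v^2 + 0.632*v + 0.2118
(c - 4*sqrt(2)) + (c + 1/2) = 2*c - 4*sqrt(2) + 1/2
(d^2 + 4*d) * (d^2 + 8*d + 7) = d^4 + 12*d^3 + 39*d^2 + 28*d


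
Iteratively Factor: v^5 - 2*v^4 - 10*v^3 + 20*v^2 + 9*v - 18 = (v - 2)*(v^4 - 10*v^2 + 9) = (v - 2)*(v + 3)*(v^3 - 3*v^2 - v + 3) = (v - 3)*(v - 2)*(v + 3)*(v^2 - 1) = (v - 3)*(v - 2)*(v - 1)*(v + 3)*(v + 1)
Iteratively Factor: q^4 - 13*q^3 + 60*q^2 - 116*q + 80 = (q - 5)*(q^3 - 8*q^2 + 20*q - 16) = (q - 5)*(q - 2)*(q^2 - 6*q + 8) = (q - 5)*(q - 2)^2*(q - 4)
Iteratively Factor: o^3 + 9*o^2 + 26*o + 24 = (o + 2)*(o^2 + 7*o + 12) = (o + 2)*(o + 3)*(o + 4)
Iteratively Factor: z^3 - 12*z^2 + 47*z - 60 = (z - 3)*(z^2 - 9*z + 20) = (z - 4)*(z - 3)*(z - 5)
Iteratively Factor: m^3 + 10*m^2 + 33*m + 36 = (m + 4)*(m^2 + 6*m + 9) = (m + 3)*(m + 4)*(m + 3)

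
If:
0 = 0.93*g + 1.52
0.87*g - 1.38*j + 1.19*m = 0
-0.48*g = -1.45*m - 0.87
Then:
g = -1.63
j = -2.01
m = -1.14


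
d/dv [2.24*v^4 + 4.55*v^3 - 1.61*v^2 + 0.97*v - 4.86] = 8.96*v^3 + 13.65*v^2 - 3.22*v + 0.97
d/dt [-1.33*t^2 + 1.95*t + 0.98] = 1.95 - 2.66*t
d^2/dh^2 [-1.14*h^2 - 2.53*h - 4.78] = -2.28000000000000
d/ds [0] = 0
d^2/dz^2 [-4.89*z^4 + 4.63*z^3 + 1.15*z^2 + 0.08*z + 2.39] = -58.68*z^2 + 27.78*z + 2.3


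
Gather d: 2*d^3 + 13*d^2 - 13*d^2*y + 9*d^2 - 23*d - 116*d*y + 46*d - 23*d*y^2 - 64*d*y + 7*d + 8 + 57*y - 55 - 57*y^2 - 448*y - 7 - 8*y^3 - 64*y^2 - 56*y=2*d^3 + d^2*(22 - 13*y) + d*(-23*y^2 - 180*y + 30) - 8*y^3 - 121*y^2 - 447*y - 54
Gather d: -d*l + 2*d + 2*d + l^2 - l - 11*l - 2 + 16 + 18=d*(4 - l) + l^2 - 12*l + 32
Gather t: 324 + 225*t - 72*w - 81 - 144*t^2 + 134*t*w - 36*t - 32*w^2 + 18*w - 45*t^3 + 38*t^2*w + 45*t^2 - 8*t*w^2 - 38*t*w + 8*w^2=-45*t^3 + t^2*(38*w - 99) + t*(-8*w^2 + 96*w + 189) - 24*w^2 - 54*w + 243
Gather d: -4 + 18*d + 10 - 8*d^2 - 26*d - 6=-8*d^2 - 8*d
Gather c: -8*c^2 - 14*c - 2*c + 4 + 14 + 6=-8*c^2 - 16*c + 24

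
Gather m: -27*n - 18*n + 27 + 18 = 45 - 45*n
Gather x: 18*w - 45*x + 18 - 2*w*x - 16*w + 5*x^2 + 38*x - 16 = 2*w + 5*x^2 + x*(-2*w - 7) + 2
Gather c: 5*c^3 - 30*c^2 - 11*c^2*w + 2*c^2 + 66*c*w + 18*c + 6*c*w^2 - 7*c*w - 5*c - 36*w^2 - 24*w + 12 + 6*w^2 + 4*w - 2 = 5*c^3 + c^2*(-11*w - 28) + c*(6*w^2 + 59*w + 13) - 30*w^2 - 20*w + 10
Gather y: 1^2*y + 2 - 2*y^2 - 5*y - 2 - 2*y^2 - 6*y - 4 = -4*y^2 - 10*y - 4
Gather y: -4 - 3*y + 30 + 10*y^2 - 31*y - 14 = 10*y^2 - 34*y + 12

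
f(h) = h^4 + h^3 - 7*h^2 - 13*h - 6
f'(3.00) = 80.00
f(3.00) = 0.00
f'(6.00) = 875.00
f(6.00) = 1176.00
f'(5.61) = 709.11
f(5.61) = 867.82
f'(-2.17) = -9.37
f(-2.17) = 1.20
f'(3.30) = 117.22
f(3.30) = 29.40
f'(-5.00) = -368.00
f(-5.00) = 384.00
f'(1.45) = -14.80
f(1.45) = -32.10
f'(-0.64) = -3.86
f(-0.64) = -0.64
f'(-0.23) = -9.67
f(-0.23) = -3.39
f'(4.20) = 277.47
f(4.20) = 201.18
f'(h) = 4*h^3 + 3*h^2 - 14*h - 13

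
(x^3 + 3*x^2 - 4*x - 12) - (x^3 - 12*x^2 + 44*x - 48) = 15*x^2 - 48*x + 36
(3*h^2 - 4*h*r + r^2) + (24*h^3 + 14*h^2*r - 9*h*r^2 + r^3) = 24*h^3 + 14*h^2*r + 3*h^2 - 9*h*r^2 - 4*h*r + r^3 + r^2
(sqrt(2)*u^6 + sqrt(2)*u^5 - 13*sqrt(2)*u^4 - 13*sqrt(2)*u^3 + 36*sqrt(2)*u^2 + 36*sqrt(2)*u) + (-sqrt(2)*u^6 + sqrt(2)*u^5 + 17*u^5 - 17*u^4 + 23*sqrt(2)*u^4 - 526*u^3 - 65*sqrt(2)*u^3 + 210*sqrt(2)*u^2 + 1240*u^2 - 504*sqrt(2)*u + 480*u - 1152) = 2*sqrt(2)*u^5 + 17*u^5 - 17*u^4 + 10*sqrt(2)*u^4 - 526*u^3 - 78*sqrt(2)*u^3 + 246*sqrt(2)*u^2 + 1240*u^2 - 468*sqrt(2)*u + 480*u - 1152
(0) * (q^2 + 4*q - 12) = 0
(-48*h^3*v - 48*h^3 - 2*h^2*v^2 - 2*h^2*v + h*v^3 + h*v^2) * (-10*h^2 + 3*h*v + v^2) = 480*h^5*v + 480*h^5 - 124*h^4*v^2 - 124*h^4*v - 64*h^3*v^3 - 64*h^3*v^2 + h^2*v^4 + h^2*v^3 + h*v^5 + h*v^4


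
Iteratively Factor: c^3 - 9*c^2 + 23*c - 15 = (c - 3)*(c^2 - 6*c + 5) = (c - 3)*(c - 1)*(c - 5)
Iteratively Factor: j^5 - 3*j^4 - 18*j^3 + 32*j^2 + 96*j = (j - 4)*(j^4 + j^3 - 14*j^2 - 24*j) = (j - 4)^2*(j^3 + 5*j^2 + 6*j) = (j - 4)^2*(j + 2)*(j^2 + 3*j) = j*(j - 4)^2*(j + 2)*(j + 3)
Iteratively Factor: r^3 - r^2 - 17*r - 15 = (r - 5)*(r^2 + 4*r + 3) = (r - 5)*(r + 3)*(r + 1)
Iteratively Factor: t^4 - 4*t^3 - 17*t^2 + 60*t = (t)*(t^3 - 4*t^2 - 17*t + 60) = t*(t - 3)*(t^2 - t - 20) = t*(t - 5)*(t - 3)*(t + 4)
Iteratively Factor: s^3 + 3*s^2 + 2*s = (s)*(s^2 + 3*s + 2) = s*(s + 2)*(s + 1)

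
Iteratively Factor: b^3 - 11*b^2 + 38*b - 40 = (b - 5)*(b^2 - 6*b + 8) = (b - 5)*(b - 4)*(b - 2)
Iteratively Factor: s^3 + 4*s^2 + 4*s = (s + 2)*(s^2 + 2*s) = s*(s + 2)*(s + 2)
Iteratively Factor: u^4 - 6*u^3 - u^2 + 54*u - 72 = (u - 4)*(u^3 - 2*u^2 - 9*u + 18) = (u - 4)*(u - 2)*(u^2 - 9) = (u - 4)*(u - 2)*(u + 3)*(u - 3)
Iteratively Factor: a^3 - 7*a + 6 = (a - 1)*(a^2 + a - 6) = (a - 2)*(a - 1)*(a + 3)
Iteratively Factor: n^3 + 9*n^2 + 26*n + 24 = (n + 4)*(n^2 + 5*n + 6) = (n + 2)*(n + 4)*(n + 3)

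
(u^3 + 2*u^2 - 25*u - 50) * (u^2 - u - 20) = u^5 + u^4 - 47*u^3 - 65*u^2 + 550*u + 1000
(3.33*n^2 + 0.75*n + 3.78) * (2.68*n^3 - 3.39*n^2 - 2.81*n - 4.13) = 8.9244*n^5 - 9.2787*n^4 - 1.7694*n^3 - 28.6746*n^2 - 13.7193*n - 15.6114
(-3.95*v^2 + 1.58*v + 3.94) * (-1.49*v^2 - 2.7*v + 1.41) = 5.8855*v^4 + 8.3108*v^3 - 15.7061*v^2 - 8.4102*v + 5.5554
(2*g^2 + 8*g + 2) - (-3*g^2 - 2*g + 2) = 5*g^2 + 10*g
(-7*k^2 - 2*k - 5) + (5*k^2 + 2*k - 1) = -2*k^2 - 6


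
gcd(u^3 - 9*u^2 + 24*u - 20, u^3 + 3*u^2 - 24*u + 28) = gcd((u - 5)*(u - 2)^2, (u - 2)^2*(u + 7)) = u^2 - 4*u + 4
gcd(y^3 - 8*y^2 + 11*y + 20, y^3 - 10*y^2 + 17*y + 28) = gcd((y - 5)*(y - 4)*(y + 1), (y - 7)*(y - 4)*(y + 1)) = y^2 - 3*y - 4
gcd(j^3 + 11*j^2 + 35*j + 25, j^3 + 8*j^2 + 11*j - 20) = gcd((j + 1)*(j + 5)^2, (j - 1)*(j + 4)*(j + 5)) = j + 5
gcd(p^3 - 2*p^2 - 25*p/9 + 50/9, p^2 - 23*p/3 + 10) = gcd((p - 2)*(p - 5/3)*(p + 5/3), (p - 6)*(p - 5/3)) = p - 5/3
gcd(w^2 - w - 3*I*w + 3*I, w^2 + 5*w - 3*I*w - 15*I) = w - 3*I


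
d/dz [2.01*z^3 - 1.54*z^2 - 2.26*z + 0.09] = 6.03*z^2 - 3.08*z - 2.26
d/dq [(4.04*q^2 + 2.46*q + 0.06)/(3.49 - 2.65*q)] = (-10.706*q^2 + 28.1992*q + 8.7444)/(7.0225*q^2 - 18.497*q + 12.1801)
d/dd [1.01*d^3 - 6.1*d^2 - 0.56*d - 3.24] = 3.03*d^2 - 12.2*d - 0.56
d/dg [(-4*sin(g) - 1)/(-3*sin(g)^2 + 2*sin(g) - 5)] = 2*(-6*sin(g)^2 - 3*sin(g) + 11)*cos(g)/(3*sin(g)^2 - 2*sin(g) + 5)^2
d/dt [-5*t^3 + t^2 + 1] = t*(2 - 15*t)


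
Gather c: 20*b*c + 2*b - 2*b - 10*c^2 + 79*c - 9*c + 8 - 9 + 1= -10*c^2 + c*(20*b + 70)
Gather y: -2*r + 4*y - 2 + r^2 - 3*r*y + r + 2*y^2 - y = r^2 - r + 2*y^2 + y*(3 - 3*r) - 2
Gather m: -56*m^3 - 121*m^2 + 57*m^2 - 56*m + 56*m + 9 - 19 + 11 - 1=-56*m^3 - 64*m^2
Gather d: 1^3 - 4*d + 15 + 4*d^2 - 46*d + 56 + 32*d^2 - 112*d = 36*d^2 - 162*d + 72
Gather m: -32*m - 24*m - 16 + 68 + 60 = 112 - 56*m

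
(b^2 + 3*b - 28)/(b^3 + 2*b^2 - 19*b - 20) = (b + 7)/(b^2 + 6*b + 5)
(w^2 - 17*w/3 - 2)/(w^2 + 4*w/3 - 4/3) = (3*w^2 - 17*w - 6)/(3*w^2 + 4*w - 4)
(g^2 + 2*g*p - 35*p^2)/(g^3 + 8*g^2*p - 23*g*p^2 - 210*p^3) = 1/(g + 6*p)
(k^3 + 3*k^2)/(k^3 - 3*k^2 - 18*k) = k/(k - 6)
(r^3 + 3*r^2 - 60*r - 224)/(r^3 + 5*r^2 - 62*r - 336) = (r + 4)/(r + 6)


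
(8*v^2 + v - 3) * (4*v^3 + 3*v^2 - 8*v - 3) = 32*v^5 + 28*v^4 - 73*v^3 - 41*v^2 + 21*v + 9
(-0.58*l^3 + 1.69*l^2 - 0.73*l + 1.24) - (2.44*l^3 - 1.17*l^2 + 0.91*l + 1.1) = -3.02*l^3 + 2.86*l^2 - 1.64*l + 0.14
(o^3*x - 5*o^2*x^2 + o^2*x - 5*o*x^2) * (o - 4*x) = o^4*x - 9*o^3*x^2 + o^3*x + 20*o^2*x^3 - 9*o^2*x^2 + 20*o*x^3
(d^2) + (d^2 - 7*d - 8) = 2*d^2 - 7*d - 8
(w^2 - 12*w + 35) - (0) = w^2 - 12*w + 35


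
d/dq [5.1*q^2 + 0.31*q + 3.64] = 10.2*q + 0.31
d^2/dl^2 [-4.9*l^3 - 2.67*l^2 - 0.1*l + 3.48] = -29.4*l - 5.34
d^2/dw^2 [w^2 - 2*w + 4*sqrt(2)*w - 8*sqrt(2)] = 2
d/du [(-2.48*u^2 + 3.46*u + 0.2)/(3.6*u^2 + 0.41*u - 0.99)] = (-13.4728*u^2 + 3.4704*u - 3.5074)/(12.96*u^4 + 2.952*u^3 - 6.9599*u^2 - 0.8118*u + 0.9801)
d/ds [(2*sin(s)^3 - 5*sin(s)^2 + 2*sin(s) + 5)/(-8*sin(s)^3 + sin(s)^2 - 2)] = 2*(-19*sin(s)^4 + 16*sin(s)^3 + 53*sin(s)^2 + 5*sin(s) - 2)*cos(s)/(8*sin(s)^3 - sin(s)^2 + 2)^2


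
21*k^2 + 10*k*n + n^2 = (3*k + n)*(7*k + n)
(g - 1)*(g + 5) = g^2 + 4*g - 5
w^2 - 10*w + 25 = (w - 5)^2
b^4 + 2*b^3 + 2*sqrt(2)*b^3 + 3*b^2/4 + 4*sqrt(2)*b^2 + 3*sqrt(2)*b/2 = b*(b + 1/2)*(b + 3/2)*(b + 2*sqrt(2))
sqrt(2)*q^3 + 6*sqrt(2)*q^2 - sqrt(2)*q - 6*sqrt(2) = (q - 1)*(q + 6)*(sqrt(2)*q + sqrt(2))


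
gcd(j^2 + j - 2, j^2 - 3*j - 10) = j + 2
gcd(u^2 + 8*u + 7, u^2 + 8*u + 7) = u^2 + 8*u + 7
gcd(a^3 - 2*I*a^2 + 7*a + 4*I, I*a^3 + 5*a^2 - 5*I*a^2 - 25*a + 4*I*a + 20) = 1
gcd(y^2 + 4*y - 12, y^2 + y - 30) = y + 6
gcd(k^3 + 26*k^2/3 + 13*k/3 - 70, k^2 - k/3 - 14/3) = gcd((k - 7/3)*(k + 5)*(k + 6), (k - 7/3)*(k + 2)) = k - 7/3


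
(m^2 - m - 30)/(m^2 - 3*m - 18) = (m + 5)/(m + 3)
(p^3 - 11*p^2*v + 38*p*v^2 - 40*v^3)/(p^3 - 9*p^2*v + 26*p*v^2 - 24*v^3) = (p - 5*v)/(p - 3*v)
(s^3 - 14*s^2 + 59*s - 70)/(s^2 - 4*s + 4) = (s^2 - 12*s + 35)/(s - 2)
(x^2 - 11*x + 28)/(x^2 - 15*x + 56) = (x - 4)/(x - 8)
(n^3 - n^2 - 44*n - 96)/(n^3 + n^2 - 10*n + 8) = (n^2 - 5*n - 24)/(n^2 - 3*n + 2)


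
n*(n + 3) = n^2 + 3*n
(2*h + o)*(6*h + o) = 12*h^2 + 8*h*o + o^2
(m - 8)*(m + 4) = m^2 - 4*m - 32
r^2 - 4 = (r - 2)*(r + 2)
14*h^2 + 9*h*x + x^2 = (2*h + x)*(7*h + x)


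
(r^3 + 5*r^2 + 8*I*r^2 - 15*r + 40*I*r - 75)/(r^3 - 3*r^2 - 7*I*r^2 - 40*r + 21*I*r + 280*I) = (r^2 + 8*I*r - 15)/(r^2 - r*(8 + 7*I) + 56*I)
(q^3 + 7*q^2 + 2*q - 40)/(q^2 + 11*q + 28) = (q^2 + 3*q - 10)/(q + 7)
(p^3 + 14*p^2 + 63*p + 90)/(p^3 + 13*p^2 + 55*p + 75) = (p + 6)/(p + 5)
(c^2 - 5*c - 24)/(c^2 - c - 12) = (c - 8)/(c - 4)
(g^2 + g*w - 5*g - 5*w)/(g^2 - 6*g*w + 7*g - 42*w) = (g^2 + g*w - 5*g - 5*w)/(g^2 - 6*g*w + 7*g - 42*w)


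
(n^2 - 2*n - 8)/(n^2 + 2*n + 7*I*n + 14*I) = (n - 4)/(n + 7*I)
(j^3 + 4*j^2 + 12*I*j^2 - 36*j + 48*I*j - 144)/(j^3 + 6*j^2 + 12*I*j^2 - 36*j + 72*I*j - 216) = (j + 4)/(j + 6)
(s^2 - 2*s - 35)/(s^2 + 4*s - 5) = (s - 7)/(s - 1)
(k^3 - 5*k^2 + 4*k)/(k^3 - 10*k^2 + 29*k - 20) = k/(k - 5)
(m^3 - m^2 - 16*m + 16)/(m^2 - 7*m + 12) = (m^2 + 3*m - 4)/(m - 3)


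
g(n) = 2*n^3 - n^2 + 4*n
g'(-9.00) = 508.00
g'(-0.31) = 5.20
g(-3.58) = -118.90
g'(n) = 6*n^2 - 2*n + 4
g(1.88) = 17.27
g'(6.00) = 208.00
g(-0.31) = -1.40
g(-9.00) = -1575.00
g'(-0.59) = 7.27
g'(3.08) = 54.76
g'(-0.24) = 4.83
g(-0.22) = -0.95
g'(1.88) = 21.45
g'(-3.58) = 88.06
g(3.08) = 61.27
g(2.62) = 39.59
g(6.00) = 420.00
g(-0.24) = -1.05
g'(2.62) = 39.95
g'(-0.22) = 4.73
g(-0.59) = -3.12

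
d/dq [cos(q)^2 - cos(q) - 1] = sin(q) - sin(2*q)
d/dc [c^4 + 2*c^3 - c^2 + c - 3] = 4*c^3 + 6*c^2 - 2*c + 1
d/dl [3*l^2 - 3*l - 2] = 6*l - 3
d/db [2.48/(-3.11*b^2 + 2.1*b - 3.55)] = (15.4256*b - 5.208)/(3.11*b^2 - 2.1*b + 3.55)^2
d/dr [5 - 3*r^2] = -6*r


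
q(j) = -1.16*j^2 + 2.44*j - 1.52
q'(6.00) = -11.48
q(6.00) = -28.64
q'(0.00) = 2.44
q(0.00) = -1.52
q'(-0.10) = 2.67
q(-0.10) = -1.78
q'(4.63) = -8.30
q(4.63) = -15.09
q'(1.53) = -1.11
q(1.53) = -0.50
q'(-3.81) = 11.28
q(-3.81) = -27.66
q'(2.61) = -3.62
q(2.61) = -3.05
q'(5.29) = -9.83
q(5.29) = -21.07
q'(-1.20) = 5.22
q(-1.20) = -6.12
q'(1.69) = -1.48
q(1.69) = -0.71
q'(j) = 2.44 - 2.32*j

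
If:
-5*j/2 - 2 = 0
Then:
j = -4/5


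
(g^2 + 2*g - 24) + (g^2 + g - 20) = 2*g^2 + 3*g - 44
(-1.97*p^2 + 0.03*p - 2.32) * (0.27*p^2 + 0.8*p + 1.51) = -0.5319*p^4 - 1.5679*p^3 - 3.5771*p^2 - 1.8107*p - 3.5032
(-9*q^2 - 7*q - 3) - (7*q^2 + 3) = -16*q^2 - 7*q - 6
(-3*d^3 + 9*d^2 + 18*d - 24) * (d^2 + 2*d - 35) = -3*d^5 + 3*d^4 + 141*d^3 - 303*d^2 - 678*d + 840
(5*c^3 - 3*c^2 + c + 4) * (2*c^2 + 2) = 10*c^5 - 6*c^4 + 12*c^3 + 2*c^2 + 2*c + 8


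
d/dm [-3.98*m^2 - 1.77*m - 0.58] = -7.96*m - 1.77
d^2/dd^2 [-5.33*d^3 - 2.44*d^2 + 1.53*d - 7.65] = -31.98*d - 4.88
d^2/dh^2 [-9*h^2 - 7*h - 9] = -18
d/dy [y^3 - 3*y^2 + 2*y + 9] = 3*y^2 - 6*y + 2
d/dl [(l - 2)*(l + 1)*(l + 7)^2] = 4*l^3 + 39*l^2 + 66*l - 77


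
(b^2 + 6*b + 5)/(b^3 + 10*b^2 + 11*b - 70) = (b + 1)/(b^2 + 5*b - 14)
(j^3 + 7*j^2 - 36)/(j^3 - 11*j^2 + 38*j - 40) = (j^2 + 9*j + 18)/(j^2 - 9*j + 20)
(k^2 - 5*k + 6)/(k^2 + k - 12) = (k - 2)/(k + 4)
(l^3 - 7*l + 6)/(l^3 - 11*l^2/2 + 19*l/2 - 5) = 2*(l + 3)/(2*l - 5)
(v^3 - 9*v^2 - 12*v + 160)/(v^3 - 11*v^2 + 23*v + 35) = (v^2 - 4*v - 32)/(v^2 - 6*v - 7)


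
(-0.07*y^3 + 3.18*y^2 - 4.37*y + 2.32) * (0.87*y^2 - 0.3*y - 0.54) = -0.0609*y^5 + 2.7876*y^4 - 4.7181*y^3 + 1.6122*y^2 + 1.6638*y - 1.2528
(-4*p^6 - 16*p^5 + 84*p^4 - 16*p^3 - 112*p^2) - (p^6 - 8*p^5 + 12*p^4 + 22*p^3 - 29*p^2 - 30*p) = -5*p^6 - 8*p^5 + 72*p^4 - 38*p^3 - 83*p^2 + 30*p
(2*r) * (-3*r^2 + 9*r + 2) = -6*r^3 + 18*r^2 + 4*r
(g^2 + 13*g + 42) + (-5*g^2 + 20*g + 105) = -4*g^2 + 33*g + 147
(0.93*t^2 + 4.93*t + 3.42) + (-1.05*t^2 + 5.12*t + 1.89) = -0.12*t^2 + 10.05*t + 5.31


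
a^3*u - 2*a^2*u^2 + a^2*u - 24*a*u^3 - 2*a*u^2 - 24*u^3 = (a - 6*u)*(a + 4*u)*(a*u + u)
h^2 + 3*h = h*(h + 3)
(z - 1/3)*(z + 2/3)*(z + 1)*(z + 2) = z^4 + 10*z^3/3 + 25*z^2/9 - 4/9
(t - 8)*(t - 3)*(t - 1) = t^3 - 12*t^2 + 35*t - 24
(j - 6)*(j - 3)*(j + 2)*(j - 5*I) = j^4 - 7*j^3 - 5*I*j^3 + 35*I*j^2 + 36*j - 180*I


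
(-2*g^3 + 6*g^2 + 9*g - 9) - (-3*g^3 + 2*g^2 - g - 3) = g^3 + 4*g^2 + 10*g - 6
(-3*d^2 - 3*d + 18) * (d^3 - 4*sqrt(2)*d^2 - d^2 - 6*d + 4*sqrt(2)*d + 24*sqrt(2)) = -3*d^5 + 12*sqrt(2)*d^4 + 39*d^3 - 156*sqrt(2)*d^2 - 108*d + 432*sqrt(2)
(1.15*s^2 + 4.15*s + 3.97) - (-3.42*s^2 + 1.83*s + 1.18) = 4.57*s^2 + 2.32*s + 2.79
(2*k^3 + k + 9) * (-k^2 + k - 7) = -2*k^5 + 2*k^4 - 15*k^3 - 8*k^2 + 2*k - 63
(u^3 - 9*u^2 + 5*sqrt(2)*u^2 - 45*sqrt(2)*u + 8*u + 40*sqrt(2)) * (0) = 0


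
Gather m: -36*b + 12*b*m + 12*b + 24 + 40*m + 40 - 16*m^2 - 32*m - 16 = -24*b - 16*m^2 + m*(12*b + 8) + 48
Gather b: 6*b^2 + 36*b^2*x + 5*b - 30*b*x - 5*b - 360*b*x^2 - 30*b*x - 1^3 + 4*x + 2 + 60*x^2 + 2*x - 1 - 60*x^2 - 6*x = b^2*(36*x + 6) + b*(-360*x^2 - 60*x)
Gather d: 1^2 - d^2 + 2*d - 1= -d^2 + 2*d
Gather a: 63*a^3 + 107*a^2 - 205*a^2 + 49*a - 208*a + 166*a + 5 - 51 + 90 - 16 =63*a^3 - 98*a^2 + 7*a + 28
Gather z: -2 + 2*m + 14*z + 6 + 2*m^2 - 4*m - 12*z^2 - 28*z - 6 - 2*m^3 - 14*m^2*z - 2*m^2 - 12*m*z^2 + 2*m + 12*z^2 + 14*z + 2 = -2*m^3 - 14*m^2*z - 12*m*z^2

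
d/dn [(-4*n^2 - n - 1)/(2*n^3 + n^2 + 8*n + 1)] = (8*n^4 + 4*n^3 - 25*n^2 - 6*n + 7)/(4*n^6 + 4*n^5 + 33*n^4 + 20*n^3 + 66*n^2 + 16*n + 1)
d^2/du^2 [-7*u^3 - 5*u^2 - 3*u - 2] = -42*u - 10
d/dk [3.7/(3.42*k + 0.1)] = -12.654/(3.42*k + 0.1)^2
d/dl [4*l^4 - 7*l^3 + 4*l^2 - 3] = l*(16*l^2 - 21*l + 8)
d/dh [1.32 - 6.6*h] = -6.60000000000000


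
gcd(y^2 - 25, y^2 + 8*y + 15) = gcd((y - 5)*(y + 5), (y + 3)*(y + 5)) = y + 5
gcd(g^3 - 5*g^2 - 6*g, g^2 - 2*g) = g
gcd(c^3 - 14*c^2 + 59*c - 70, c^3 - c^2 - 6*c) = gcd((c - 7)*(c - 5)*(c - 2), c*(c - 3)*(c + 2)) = 1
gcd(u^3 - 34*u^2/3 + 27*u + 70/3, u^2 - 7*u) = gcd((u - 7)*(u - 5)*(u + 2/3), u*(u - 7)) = u - 7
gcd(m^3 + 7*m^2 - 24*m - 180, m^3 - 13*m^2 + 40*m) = m - 5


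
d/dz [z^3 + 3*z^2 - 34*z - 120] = 3*z^2 + 6*z - 34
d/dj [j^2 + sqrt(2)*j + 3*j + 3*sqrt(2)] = 2*j + sqrt(2) + 3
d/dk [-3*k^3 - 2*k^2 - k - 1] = -9*k^2 - 4*k - 1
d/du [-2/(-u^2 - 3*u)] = 2*(-2*u - 3)/(u^2*(u + 3)^2)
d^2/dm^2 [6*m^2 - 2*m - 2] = 12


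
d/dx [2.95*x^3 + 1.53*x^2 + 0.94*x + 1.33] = 8.85*x^2 + 3.06*x + 0.94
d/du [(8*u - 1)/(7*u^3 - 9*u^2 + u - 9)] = (56*u^3 - 72*u^2 + 8*u - (8*u - 1)*(21*u^2 - 18*u + 1) - 72)/(7*u^3 - 9*u^2 + u - 9)^2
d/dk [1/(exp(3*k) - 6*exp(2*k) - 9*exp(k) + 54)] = 3*(-exp(2*k) + 4*exp(k) + 3)*exp(k)/(exp(3*k) - 6*exp(2*k) - 9*exp(k) + 54)^2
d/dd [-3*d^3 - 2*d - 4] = -9*d^2 - 2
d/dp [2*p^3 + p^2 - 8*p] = 6*p^2 + 2*p - 8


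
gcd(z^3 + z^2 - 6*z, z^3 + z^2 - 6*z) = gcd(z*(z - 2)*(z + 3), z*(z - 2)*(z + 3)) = z^3 + z^2 - 6*z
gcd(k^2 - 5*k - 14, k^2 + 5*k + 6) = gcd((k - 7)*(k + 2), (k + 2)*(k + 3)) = k + 2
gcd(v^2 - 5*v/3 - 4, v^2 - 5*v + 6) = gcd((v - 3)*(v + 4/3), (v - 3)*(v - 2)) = v - 3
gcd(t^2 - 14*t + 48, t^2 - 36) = t - 6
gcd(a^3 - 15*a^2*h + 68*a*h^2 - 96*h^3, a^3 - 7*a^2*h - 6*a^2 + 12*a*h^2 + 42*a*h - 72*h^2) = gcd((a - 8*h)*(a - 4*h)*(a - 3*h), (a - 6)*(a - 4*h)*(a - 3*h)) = a^2 - 7*a*h + 12*h^2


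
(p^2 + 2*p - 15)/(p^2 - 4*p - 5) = (-p^2 - 2*p + 15)/(-p^2 + 4*p + 5)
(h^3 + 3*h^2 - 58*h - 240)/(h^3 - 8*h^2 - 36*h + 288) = (h + 5)/(h - 6)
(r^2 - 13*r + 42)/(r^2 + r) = (r^2 - 13*r + 42)/(r*(r + 1))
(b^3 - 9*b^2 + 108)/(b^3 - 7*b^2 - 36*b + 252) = (b^2 - 3*b - 18)/(b^2 - b - 42)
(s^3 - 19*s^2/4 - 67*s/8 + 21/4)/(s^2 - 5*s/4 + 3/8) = (4*s^2 - 17*s - 42)/(4*s - 3)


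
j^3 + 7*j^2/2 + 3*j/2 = j*(j + 1/2)*(j + 3)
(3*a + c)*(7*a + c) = 21*a^2 + 10*a*c + c^2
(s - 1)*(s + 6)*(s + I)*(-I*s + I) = -I*s^4 + s^3 - 4*I*s^3 + 4*s^2 + 11*I*s^2 - 11*s - 6*I*s + 6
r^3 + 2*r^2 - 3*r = r*(r - 1)*(r + 3)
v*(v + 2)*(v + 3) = v^3 + 5*v^2 + 6*v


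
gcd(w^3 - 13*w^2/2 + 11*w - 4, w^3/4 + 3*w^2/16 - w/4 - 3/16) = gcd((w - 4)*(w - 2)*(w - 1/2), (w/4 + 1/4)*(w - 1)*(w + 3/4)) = 1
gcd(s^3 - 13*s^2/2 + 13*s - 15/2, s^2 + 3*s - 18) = s - 3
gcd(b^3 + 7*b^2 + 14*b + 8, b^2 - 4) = b + 2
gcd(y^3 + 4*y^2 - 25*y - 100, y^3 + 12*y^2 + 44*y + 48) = y + 4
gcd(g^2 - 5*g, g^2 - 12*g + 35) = g - 5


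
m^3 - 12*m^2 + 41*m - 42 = (m - 7)*(m - 3)*(m - 2)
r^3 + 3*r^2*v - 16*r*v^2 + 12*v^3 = (r - 2*v)*(r - v)*(r + 6*v)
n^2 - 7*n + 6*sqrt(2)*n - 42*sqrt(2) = (n - 7)*(n + 6*sqrt(2))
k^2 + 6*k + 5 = (k + 1)*(k + 5)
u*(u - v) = u^2 - u*v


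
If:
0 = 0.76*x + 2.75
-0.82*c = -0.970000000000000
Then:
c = 1.18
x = -3.62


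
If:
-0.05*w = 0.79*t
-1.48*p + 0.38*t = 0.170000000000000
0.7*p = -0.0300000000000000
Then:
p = -0.04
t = 0.28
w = -4.43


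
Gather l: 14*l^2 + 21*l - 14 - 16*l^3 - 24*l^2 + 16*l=-16*l^3 - 10*l^2 + 37*l - 14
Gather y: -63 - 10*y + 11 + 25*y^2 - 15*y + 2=25*y^2 - 25*y - 50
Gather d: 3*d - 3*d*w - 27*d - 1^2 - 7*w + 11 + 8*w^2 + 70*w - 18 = d*(-3*w - 24) + 8*w^2 + 63*w - 8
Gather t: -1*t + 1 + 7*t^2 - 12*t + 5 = 7*t^2 - 13*t + 6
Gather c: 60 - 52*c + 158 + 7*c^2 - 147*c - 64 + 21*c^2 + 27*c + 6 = 28*c^2 - 172*c + 160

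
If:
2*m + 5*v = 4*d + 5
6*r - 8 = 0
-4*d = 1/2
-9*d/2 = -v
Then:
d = -1/8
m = 117/32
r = 4/3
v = -9/16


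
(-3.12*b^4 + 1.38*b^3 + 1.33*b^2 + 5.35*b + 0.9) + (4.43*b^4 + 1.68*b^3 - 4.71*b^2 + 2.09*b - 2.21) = 1.31*b^4 + 3.06*b^3 - 3.38*b^2 + 7.44*b - 1.31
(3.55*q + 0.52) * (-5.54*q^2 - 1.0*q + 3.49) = -19.667*q^3 - 6.4308*q^2 + 11.8695*q + 1.8148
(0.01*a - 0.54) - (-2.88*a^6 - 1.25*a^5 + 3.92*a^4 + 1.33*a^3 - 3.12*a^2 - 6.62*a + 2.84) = 2.88*a^6 + 1.25*a^5 - 3.92*a^4 - 1.33*a^3 + 3.12*a^2 + 6.63*a - 3.38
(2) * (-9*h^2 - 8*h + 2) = -18*h^2 - 16*h + 4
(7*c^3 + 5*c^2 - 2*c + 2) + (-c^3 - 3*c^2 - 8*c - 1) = 6*c^3 + 2*c^2 - 10*c + 1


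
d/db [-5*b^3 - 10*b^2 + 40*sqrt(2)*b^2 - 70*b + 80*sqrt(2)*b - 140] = -15*b^2 - 20*b + 80*sqrt(2)*b - 70 + 80*sqrt(2)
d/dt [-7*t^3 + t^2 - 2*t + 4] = -21*t^2 + 2*t - 2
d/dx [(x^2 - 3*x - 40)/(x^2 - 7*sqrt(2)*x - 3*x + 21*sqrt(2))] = ((2*x - 3)*(x^2 - 7*sqrt(2)*x - 3*x + 21*sqrt(2)) - (-2*x + 3 + 7*sqrt(2))*(-x^2 + 3*x + 40))/(x^2 - 7*sqrt(2)*x - 3*x + 21*sqrt(2))^2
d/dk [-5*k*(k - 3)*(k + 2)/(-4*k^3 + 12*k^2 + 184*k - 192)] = 5*(-k^4 - 40*k^3 + 86*k^2 - 48*k - 144)/(2*(k^6 - 6*k^5 - 83*k^4 + 372*k^3 + 1828*k^2 - 4416*k + 2304))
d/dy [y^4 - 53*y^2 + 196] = 4*y^3 - 106*y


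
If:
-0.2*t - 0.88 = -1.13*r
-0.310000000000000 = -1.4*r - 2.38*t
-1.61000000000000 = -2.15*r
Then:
No Solution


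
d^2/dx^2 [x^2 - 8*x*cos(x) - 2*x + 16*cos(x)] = 8*x*cos(x) - 16*sqrt(2)*cos(x + pi/4) + 2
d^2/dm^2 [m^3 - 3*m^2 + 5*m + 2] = 6*m - 6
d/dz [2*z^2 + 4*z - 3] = 4*z + 4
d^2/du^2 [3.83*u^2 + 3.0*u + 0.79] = 7.66000000000000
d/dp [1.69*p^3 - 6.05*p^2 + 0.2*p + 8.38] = 5.07*p^2 - 12.1*p + 0.2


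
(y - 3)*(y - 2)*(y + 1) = y^3 - 4*y^2 + y + 6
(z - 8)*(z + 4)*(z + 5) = z^3 + z^2 - 52*z - 160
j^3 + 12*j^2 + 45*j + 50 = (j + 2)*(j + 5)^2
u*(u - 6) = u^2 - 6*u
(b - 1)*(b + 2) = b^2 + b - 2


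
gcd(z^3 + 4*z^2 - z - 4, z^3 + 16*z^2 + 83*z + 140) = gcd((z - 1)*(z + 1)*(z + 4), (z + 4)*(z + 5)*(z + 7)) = z + 4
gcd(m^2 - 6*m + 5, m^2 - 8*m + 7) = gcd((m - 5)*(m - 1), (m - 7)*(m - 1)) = m - 1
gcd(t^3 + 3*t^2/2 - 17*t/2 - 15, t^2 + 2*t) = t + 2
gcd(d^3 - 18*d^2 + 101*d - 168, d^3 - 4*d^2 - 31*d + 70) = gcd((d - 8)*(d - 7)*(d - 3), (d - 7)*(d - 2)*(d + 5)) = d - 7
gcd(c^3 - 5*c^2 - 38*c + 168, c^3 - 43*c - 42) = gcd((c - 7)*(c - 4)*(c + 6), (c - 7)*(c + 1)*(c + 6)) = c^2 - c - 42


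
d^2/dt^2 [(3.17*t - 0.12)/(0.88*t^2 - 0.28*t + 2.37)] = ((1.9864 - 16.7376*t)*(0.88*t^2 - 0.28*t + 2.37) + (1.76*t - 0.28)*(3.17*t - 0.12)*(3.52*t - 0.56))/(0.88*t^2 - 0.28*t + 2.37)^3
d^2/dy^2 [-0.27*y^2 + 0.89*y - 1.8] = -0.540000000000000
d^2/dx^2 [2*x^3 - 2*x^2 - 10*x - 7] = 12*x - 4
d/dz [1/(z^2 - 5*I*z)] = (-2*z + 5*I)/(z^2*(z - 5*I)^2)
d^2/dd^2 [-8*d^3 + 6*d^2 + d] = 12 - 48*d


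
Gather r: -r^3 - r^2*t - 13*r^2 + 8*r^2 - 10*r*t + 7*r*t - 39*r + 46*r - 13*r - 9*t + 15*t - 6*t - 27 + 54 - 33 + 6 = -r^3 + r^2*(-t - 5) + r*(-3*t - 6)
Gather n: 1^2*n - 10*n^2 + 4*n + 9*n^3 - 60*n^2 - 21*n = 9*n^3 - 70*n^2 - 16*n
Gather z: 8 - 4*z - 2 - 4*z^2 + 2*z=-4*z^2 - 2*z + 6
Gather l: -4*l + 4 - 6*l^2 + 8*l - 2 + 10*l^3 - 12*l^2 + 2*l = 10*l^3 - 18*l^2 + 6*l + 2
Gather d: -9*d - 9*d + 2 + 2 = 4 - 18*d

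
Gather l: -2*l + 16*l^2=16*l^2 - 2*l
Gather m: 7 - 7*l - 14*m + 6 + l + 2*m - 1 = -6*l - 12*m + 12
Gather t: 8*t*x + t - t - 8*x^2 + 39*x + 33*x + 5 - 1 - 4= 8*t*x - 8*x^2 + 72*x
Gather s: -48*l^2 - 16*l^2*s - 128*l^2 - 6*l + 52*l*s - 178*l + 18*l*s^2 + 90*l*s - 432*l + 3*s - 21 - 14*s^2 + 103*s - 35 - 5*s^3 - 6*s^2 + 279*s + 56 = -176*l^2 - 616*l - 5*s^3 + s^2*(18*l - 20) + s*(-16*l^2 + 142*l + 385)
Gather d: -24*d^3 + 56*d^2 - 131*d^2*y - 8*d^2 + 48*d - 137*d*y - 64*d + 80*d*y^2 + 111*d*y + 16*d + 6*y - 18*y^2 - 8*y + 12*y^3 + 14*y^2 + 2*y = -24*d^3 + d^2*(48 - 131*y) + d*(80*y^2 - 26*y) + 12*y^3 - 4*y^2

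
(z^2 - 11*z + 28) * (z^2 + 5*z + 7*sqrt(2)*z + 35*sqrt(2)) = z^4 - 6*z^3 + 7*sqrt(2)*z^3 - 42*sqrt(2)*z^2 - 27*z^2 - 189*sqrt(2)*z + 140*z + 980*sqrt(2)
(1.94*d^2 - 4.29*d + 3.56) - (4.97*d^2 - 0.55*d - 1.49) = -3.03*d^2 - 3.74*d + 5.05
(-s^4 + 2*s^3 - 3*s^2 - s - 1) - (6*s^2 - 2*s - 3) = -s^4 + 2*s^3 - 9*s^2 + s + 2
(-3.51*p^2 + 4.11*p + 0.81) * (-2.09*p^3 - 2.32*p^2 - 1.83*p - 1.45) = 7.3359*p^5 - 0.446700000000002*p^4 - 4.8048*p^3 - 4.311*p^2 - 7.4418*p - 1.1745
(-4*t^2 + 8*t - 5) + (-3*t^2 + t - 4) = -7*t^2 + 9*t - 9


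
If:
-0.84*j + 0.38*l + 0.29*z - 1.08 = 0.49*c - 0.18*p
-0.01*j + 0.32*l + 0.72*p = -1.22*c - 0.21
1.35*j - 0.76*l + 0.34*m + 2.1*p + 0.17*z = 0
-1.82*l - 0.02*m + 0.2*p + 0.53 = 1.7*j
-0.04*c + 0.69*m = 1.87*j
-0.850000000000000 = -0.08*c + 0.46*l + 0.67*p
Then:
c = 0.51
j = 0.40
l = -0.21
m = 1.12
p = -1.06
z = 6.70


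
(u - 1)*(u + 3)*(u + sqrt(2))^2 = u^4 + 2*u^3 + 2*sqrt(2)*u^3 - u^2 + 4*sqrt(2)*u^2 - 6*sqrt(2)*u + 4*u - 6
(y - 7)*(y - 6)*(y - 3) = y^3 - 16*y^2 + 81*y - 126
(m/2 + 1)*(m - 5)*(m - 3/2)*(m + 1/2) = m^4/2 - 2*m^3 - 31*m^2/8 + 49*m/8 + 15/4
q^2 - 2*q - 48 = (q - 8)*(q + 6)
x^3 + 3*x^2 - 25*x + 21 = (x - 3)*(x - 1)*(x + 7)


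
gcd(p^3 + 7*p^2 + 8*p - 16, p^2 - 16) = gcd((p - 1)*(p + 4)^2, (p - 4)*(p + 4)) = p + 4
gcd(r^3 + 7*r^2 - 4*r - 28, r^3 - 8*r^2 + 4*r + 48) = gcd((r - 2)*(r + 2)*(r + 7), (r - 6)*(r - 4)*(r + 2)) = r + 2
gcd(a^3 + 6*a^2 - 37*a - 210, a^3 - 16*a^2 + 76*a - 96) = a - 6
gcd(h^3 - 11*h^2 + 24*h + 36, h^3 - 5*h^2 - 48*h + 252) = h^2 - 12*h + 36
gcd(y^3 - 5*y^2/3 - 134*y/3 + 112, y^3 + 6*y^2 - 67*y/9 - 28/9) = y + 7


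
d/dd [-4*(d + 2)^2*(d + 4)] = 4*(-3*d - 10)*(d + 2)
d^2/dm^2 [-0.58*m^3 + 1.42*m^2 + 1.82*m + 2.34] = 2.84 - 3.48*m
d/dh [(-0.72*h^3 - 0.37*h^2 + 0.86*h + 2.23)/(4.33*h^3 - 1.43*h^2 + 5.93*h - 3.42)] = (2.6317*h^4 - 15.9868*h^3 - 22.5448*h^2 + 8.9086*h - 16.1651)/(18.7489*h^6 - 12.3838*h^5 + 53.3987*h^4 - 46.577*h^3 + 44.9461*h^2 - 40.5612*h + 11.6964)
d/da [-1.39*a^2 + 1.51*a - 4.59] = 1.51 - 2.78*a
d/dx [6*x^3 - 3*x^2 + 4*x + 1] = 18*x^2 - 6*x + 4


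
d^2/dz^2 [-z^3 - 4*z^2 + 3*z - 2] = -6*z - 8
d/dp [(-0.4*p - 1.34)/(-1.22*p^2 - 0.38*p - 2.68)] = (-0.488*p^2 - 3.2696*p + 0.5628)/(1.4884*p^4 + 0.9272*p^3 + 6.6836*p^2 + 2.0368*p + 7.1824)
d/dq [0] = 0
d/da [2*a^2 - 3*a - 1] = 4*a - 3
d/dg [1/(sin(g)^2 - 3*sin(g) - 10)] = (3 - 2*sin(g))*cos(g)/((sin(g) - 5)^2*(sin(g) + 2)^2)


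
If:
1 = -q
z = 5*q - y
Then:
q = -1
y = -z - 5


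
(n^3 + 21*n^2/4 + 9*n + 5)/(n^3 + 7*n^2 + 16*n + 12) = (n + 5/4)/(n + 3)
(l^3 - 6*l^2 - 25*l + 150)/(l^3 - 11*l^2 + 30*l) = (l + 5)/l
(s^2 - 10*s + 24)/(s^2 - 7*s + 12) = (s - 6)/(s - 3)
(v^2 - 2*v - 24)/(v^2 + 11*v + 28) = (v - 6)/(v + 7)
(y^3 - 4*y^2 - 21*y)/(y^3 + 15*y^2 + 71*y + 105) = y*(y - 7)/(y^2 + 12*y + 35)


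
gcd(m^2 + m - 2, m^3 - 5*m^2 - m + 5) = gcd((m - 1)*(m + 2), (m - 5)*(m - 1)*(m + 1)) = m - 1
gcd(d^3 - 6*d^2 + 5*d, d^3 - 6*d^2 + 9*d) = d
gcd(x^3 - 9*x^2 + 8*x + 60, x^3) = 1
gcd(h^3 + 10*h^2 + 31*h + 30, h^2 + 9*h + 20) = h + 5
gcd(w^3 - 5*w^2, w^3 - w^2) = w^2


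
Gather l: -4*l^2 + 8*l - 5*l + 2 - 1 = -4*l^2 + 3*l + 1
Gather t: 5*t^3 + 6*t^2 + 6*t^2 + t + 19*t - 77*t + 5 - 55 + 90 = 5*t^3 + 12*t^2 - 57*t + 40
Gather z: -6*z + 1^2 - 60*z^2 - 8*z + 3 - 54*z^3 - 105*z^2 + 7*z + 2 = -54*z^3 - 165*z^2 - 7*z + 6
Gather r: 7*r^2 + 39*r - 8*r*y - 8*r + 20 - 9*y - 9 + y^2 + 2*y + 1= 7*r^2 + r*(31 - 8*y) + y^2 - 7*y + 12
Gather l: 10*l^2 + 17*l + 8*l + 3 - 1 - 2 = 10*l^2 + 25*l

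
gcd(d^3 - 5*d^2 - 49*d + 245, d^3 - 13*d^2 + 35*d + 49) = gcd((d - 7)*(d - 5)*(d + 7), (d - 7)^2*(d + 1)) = d - 7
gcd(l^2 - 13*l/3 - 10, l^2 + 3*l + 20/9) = l + 5/3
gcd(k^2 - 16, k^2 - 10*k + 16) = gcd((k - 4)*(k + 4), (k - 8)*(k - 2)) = 1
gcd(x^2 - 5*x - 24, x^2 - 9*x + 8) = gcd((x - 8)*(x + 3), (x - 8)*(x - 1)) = x - 8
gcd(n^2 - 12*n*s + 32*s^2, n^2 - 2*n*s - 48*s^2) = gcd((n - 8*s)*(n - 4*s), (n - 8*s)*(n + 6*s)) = -n + 8*s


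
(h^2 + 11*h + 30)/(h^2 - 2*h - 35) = (h + 6)/(h - 7)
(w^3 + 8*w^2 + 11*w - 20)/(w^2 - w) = w + 9 + 20/w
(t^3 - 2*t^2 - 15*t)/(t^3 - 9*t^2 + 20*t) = (t + 3)/(t - 4)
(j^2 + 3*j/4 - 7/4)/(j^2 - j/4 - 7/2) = (j - 1)/(j - 2)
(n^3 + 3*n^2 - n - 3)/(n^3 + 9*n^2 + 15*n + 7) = (n^2 + 2*n - 3)/(n^2 + 8*n + 7)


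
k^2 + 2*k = k*(k + 2)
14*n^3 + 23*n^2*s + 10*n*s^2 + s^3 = (n + s)*(2*n + s)*(7*n + s)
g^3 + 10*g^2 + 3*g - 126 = (g - 3)*(g + 6)*(g + 7)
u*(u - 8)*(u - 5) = u^3 - 13*u^2 + 40*u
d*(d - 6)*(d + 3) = d^3 - 3*d^2 - 18*d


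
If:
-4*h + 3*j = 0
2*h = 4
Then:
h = 2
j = 8/3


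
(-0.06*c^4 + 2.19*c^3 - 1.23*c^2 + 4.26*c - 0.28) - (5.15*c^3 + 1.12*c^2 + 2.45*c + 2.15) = -0.06*c^4 - 2.96*c^3 - 2.35*c^2 + 1.81*c - 2.43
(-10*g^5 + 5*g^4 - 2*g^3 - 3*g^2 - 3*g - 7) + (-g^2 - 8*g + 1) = -10*g^5 + 5*g^4 - 2*g^3 - 4*g^2 - 11*g - 6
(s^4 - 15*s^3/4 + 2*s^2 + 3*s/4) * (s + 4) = s^5 + s^4/4 - 13*s^3 + 35*s^2/4 + 3*s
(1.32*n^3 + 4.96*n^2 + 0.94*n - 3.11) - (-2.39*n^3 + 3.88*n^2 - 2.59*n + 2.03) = 3.71*n^3 + 1.08*n^2 + 3.53*n - 5.14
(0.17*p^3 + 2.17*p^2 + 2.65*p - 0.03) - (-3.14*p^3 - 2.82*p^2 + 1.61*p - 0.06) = 3.31*p^3 + 4.99*p^2 + 1.04*p + 0.03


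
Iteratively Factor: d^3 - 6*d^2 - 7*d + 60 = (d + 3)*(d^2 - 9*d + 20) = (d - 4)*(d + 3)*(d - 5)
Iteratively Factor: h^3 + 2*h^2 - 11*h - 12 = (h - 3)*(h^2 + 5*h + 4) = (h - 3)*(h + 1)*(h + 4)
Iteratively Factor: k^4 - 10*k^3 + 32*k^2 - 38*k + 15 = (k - 1)*(k^3 - 9*k^2 + 23*k - 15) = (k - 3)*(k - 1)*(k^2 - 6*k + 5) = (k - 5)*(k - 3)*(k - 1)*(k - 1)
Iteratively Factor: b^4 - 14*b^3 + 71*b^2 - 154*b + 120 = (b - 2)*(b^3 - 12*b^2 + 47*b - 60) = (b - 4)*(b - 2)*(b^2 - 8*b + 15) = (b - 5)*(b - 4)*(b - 2)*(b - 3)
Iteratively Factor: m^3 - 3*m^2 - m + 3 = (m + 1)*(m^2 - 4*m + 3) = (m - 3)*(m + 1)*(m - 1)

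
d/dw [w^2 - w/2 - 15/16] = 2*w - 1/2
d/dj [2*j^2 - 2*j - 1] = 4*j - 2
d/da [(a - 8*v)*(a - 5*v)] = 2*a - 13*v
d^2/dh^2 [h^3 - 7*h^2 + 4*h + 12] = 6*h - 14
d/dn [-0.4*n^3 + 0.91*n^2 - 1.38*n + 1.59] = -1.2*n^2 + 1.82*n - 1.38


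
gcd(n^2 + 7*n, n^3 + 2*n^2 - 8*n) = n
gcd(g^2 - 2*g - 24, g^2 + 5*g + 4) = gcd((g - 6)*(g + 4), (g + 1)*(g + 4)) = g + 4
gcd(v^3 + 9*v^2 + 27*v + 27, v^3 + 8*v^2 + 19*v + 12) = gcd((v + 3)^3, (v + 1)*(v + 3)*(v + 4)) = v + 3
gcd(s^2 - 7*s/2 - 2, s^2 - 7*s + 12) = s - 4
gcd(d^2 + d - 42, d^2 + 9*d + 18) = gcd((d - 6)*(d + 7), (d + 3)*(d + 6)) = 1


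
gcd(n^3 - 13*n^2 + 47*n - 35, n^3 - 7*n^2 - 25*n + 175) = n^2 - 12*n + 35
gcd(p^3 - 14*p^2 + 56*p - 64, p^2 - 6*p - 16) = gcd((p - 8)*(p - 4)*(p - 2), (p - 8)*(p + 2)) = p - 8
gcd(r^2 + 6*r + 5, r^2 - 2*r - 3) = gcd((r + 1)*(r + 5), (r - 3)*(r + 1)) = r + 1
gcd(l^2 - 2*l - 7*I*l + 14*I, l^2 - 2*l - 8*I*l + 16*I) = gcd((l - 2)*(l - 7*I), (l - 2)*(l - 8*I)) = l - 2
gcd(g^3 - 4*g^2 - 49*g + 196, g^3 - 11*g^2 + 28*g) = g^2 - 11*g + 28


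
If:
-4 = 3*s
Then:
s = -4/3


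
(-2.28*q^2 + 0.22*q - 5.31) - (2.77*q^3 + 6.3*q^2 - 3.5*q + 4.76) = -2.77*q^3 - 8.58*q^2 + 3.72*q - 10.07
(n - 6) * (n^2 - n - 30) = n^3 - 7*n^2 - 24*n + 180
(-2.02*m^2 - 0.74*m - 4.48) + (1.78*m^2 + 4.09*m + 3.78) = -0.24*m^2 + 3.35*m - 0.700000000000001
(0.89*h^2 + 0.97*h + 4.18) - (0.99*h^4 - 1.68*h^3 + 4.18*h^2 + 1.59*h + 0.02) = -0.99*h^4 + 1.68*h^3 - 3.29*h^2 - 0.62*h + 4.16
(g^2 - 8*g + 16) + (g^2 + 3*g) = 2*g^2 - 5*g + 16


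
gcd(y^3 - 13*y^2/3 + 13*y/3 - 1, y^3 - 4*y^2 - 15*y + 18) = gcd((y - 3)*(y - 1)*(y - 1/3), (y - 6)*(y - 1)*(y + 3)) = y - 1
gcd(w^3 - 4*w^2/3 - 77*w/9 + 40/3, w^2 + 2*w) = 1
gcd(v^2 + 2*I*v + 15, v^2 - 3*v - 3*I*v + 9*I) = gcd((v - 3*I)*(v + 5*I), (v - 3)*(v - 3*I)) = v - 3*I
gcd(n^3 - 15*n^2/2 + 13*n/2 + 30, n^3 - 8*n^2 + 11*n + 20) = n^2 - 9*n + 20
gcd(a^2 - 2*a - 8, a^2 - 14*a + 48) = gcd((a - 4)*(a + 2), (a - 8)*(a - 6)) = 1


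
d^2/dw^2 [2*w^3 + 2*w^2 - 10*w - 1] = 12*w + 4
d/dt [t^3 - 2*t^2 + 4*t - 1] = 3*t^2 - 4*t + 4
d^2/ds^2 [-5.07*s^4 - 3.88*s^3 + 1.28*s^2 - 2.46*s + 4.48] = -60.84*s^2 - 23.28*s + 2.56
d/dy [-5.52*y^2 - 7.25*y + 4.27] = -11.04*y - 7.25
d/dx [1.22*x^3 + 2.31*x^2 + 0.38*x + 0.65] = 3.66*x^2 + 4.62*x + 0.38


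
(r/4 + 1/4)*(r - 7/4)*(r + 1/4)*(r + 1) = r^4/4 + r^3/8 - 39*r^2/64 - 19*r/32 - 7/64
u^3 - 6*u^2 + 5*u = u*(u - 5)*(u - 1)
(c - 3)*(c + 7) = c^2 + 4*c - 21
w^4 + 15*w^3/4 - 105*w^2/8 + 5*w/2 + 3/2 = (w - 2)*(w - 1/2)*(w + 1/4)*(w + 6)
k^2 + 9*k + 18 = (k + 3)*(k + 6)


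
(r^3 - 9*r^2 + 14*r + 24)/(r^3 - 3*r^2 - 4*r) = (r - 6)/r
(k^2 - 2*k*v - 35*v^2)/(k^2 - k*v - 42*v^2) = (k + 5*v)/(k + 6*v)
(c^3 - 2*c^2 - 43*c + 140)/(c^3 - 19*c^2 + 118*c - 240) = (c^2 + 3*c - 28)/(c^2 - 14*c + 48)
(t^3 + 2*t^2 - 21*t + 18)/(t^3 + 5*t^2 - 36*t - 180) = (t^2 - 4*t + 3)/(t^2 - t - 30)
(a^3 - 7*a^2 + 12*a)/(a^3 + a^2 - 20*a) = (a - 3)/(a + 5)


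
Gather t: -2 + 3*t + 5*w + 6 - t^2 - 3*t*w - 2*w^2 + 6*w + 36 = -t^2 + t*(3 - 3*w) - 2*w^2 + 11*w + 40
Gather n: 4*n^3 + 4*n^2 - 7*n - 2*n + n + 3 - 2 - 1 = 4*n^3 + 4*n^2 - 8*n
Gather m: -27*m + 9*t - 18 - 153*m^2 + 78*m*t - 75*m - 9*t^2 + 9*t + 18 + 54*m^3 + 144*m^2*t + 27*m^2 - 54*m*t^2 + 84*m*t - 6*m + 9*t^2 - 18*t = 54*m^3 + m^2*(144*t - 126) + m*(-54*t^2 + 162*t - 108)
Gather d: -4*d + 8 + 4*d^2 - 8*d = 4*d^2 - 12*d + 8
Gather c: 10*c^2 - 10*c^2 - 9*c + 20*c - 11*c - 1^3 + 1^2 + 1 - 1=0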